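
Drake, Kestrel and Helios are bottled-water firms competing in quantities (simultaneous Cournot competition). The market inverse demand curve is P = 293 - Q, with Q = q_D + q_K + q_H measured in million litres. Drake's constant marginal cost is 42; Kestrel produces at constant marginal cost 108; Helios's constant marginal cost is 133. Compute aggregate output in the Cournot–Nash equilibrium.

149

Drake's profit: π_D = (293 - Q)q_D - (42q_D). Setting ∂π_D/∂q_D = 0: 251 - 2q_D - (q_K + q_H) = 0.
Kestrel's profit: π_K = (293 - Q)q_K - (108q_K). Setting ∂π_K/∂q_K = 0: 185 - 2q_K - (q_D + q_H) = 0.
Helios's profit: π_H = (293 - Q)q_H - (133q_H). Setting ∂π_H/∂q_H = 0: 160 - 2q_H - (q_D + q_K) = 0.
Adding the 3 conditions: 596 − 2Q − 2Q = 0, i.e. Q = 149.
Back-substituting: q_D = (251 − 149) = 102, q_K = (185 − 149) = 36, q_H = (160 − 149) = 11.
Total output Q = 102 + 36 + 11 = 149.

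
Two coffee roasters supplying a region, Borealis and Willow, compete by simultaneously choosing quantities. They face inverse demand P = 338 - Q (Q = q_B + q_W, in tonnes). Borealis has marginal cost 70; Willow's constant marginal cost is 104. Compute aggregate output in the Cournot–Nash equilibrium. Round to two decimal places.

167.33

Borealis's profit: π_B = (338 - Q)q_B - (70q_B). Setting ∂π_B/∂q_B = 0: 268 - 2q_B - (q_W) = 0.
Willow's profit: π_W = (338 - Q)q_W - (104q_W). Setting ∂π_W/∂q_W = 0: 234 - 2q_W - (q_B) = 0.
Rearranging gives the reaction functions q_B = (268 - q_W)/2 and q_W = (234 - q_B)/2.
Substituting one into the other gives q_B = 302/3 and q_W = 200/3.
Total output Q = 302/3 + 200/3 = 502/3.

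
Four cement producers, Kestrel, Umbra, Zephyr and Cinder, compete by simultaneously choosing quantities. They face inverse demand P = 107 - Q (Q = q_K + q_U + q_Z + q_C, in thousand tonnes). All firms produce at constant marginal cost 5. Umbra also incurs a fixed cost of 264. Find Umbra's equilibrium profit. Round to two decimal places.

Each firm earns π_i = (107 - Q)q_i - 5q_i.
First-order condition (treating rivals' output as given): 102 - 2q_i - Σ_{j≠i} q_j = 0.
With identical firms every q_j equals q_i, so Σ_{j≠i} q_j = 3q_i and 102 = 5q_i, giving q_i = 102/5.
Price P = 107 - 408/5 = 127/5.
Umbra's profit: (127/5 - 5)·(102/5) - 264 = 152.1600.

152.16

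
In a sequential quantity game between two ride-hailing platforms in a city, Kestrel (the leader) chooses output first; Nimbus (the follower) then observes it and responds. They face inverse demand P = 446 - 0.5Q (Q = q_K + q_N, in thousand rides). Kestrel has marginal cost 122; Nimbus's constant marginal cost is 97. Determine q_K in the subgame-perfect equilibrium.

299

Solve by backward induction. Given q_K, the follower Nimbus maximises π_N = (446 - (1/2)q_K - (1/2)q_N)q_N - 97q_N.
∂π_N/∂q_N = 349 - (1/2)q_K - q_N = 0 gives the reaction function q_N = (349 - (1/2)q_K).
Kestrel substitutes q_N(q_K) into its own profit: π_K = q_K(446 - (1/2)q_K - (349 - (1/2)q_K)/2) - 122q_K = (543/2 - (1/4)q_K)q_K - 122q_K.
The leader's first-order condition 299/2 - (1/2)q_K = 0 yields q_K = 299.
Then q_N = (349 - (1/2)·299) = 399/2.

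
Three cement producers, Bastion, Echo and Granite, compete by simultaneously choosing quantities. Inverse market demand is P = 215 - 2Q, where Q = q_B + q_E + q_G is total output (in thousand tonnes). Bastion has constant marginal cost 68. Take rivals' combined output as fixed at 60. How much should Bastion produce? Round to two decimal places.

With rivals' combined output fixed at 60, Bastion's profit is π_B = (215 - 2·60 - 2q_B)q_B - (68q_B) = (95 - 2q_B)q_B - (68q_B).
∂π_B/∂q_B = 27 - 4q_B = 0, so q_B = 27/4.

6.75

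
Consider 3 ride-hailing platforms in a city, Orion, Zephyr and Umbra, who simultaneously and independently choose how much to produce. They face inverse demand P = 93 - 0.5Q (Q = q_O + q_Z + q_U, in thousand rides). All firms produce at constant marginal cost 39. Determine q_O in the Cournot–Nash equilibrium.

27

Each firm earns π_i = (93 - 0.5Q)q_i - 39q_i.
First-order condition (treating rivals' output as given): 54 - q_i - (1/2)·Σ_{j≠i} q_j = 0.
With identical firms every q_j equals q_i, so Σ_{j≠i} q_j = 2q_i and 54 = 2q_i, giving q_i = 27.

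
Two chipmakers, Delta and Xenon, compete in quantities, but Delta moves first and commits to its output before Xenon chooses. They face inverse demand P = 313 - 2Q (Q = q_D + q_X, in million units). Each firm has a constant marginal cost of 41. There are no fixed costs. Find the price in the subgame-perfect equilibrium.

109

Solve by backward induction. Given q_D, the follower Xenon maximises π_X = (313 - 2q_D - 2q_X)q_X - 41q_X.
Setting the follower's marginal profit to zero, 272 - 2q_D - 4q_X = 0, i.e. q_X = (272 - 2q_D)/4.
Delta substitutes q_X(q_D) into its own profit: π_D = q_D(313 - 2q_D - (272 - 2q_D)/2) - 41q_D = (177 - q_D)q_D - 41q_D.
The leader's first-order condition 136 - 2q_D = 0 yields q_D = 68.
Then q_X = (272 - 2·68)/4 = 34.
Total output Q = 102, so price P = 313 - 2·102 = 109.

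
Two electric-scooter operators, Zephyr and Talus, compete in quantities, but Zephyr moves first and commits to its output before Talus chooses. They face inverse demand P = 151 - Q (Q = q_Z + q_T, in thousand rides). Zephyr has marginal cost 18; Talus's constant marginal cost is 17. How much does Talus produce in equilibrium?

The follower Talus best-responds to any q_Z: π_T = (151 - Q)q_T - 17q_T.
Follower FOC: 134 - q_Z - 2q_T = 0, so q_T(q_Z) = (134 - q_Z)/2.
Zephyr substitutes q_T(q_Z) into its own profit: π_Z = q_Z(151 - q_Z - (134 - q_Z)/2) - 18q_Z = (84 - (1/2)q_Z)q_Z - 18q_Z.
Maximising: ∂π_Z/∂q_Z = 66 - q_Z = 0, giving q_Z = 66.
Then q_T = (134 - 66)/2 = 34.

34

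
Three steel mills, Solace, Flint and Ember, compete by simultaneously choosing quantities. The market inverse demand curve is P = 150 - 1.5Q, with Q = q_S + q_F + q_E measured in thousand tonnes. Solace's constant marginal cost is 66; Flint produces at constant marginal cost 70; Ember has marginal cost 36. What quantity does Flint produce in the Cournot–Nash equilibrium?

Solace's profit: π_S = (150 - 1.5Q)q_S - (66q_S). Setting ∂π_S/∂q_S = 0: 84 - 3q_S - (3/2)(q_F + q_E) = 0.
Flint's first-order condition: 80 - 3q_F - (3/2)(q_S + q_E) = 0.
Ember's first-order condition: 114 - 3q_E - (3/2)(q_S + q_F) = 0.
Adding the 3 first-order conditions: 278 − 6Q = 0, so Q = 139/3.
Back-substituting: q_S = (84 − 139/2)/(3/2) = 29/3, q_F = (80 − 139/2)/(3/2) = 7, q_E = (114 − 139/2)/(3/2) = 89/3.

7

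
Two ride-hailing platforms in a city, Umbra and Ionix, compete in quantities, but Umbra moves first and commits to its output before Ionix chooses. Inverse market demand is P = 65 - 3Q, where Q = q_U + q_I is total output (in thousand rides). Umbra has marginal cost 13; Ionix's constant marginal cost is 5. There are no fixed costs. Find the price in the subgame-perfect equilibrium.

The follower Ionix best-responds to any q_U: π_I = (65 - 3Q)q_I - 5q_I.
Setting the follower's marginal profit to zero, 60 - 3q_U - 6q_I = 0, i.e. q_I = (60 - 3q_U)/6.
The leader anticipates this reaction. Substituting into P = 65 - 3Q gives P = 35 - (3/2)q_U, so π_U = (35 - (3/2)q_U)q_U - 13q_U.
Maximising: ∂π_U/∂q_U = 22 - 3q_U = 0, giving q_U = 22/3.
Then q_I = (60 - 3·(22/3))/6 = 19/3.
Total output Q = 41/3, so price P = 65 - 3·(41/3) = 24.

24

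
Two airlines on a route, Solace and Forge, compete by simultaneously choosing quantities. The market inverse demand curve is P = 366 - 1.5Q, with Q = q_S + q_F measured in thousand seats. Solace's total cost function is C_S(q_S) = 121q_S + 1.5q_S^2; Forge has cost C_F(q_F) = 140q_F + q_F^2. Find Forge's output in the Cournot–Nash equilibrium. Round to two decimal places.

35.62

Solace's profit: π_S = (366 - 1.5Q)q_S - (121q_S + (3/2)q_S²). Setting ∂π_S/∂q_S = 0: 245 - 6q_S - (3/2)(q_F) = 0.
Forge's profit: π_F = (366 - 1.5Q)q_F - (140q_F + q_F²). Setting ∂π_F/∂q_F = 0: 226 - 5q_F - (3/2)(q_S) = 0.
So q_S = (245 - (3/2)q_F)/6 and q_F = (226 - (3/2)q_S)/5.
Solving the pair: q_S = 31.9279, q_F = 1318/37.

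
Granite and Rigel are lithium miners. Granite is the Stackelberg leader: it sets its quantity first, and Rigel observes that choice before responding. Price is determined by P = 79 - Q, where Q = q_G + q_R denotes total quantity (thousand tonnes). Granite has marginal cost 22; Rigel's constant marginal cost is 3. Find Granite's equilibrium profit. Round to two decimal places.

180.50

Solve by backward induction. Given q_G, the follower Rigel maximises π_R = (79 - q_G - q_R)q_R - 3q_R.
∂π_R/∂q_R = 76 - q_G - 2q_R = 0 gives the reaction function q_R = (76 - q_G)/2.
Granite substitutes q_R(q_G) into its own profit: π_G = q_G(79 - q_G - (76 - q_G)/2) - 22q_G = (41 - (1/2)q_G)q_G - 22q_G.
The leader's first-order condition 19 - q_G = 0 yields q_G = 19.
Then q_R = (76 - 19)/2 = 57/2.
Price P = 79 - 95/2 = 63/2.
Granite's profit: (63/2 - 22)·19 = 361/2.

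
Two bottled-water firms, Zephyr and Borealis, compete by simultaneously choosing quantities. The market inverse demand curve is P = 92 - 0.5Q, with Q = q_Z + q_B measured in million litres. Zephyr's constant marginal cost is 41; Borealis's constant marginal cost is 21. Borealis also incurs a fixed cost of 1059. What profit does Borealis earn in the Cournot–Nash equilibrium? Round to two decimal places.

Zephyr's profit: π_Z = (92 - 0.5Q)q_Z - (41q_Z). Setting ∂π_Z/∂q_Z = 0: 51 - q_Z - (1/2)(q_B) = 0.
Borealis's profit: π_B = (92 - 0.5Q)q_B - (21q_B). Setting ∂π_B/∂q_B = 0: 71 - q_B - (1/2)(q_Z) = 0.
Rearranging gives the reaction functions q_Z = (51 - (1/2)q_B) and q_B = (71 - (1/2)q_Z).
Solving the pair: q_Z = 62/3, q_B = 182/3.
Price P = 92 - (1/2)·(244/3) = 154/3.
Borealis's profit: (154/3 - 21)·(182/3) - 1059 = 781.2222.

781.22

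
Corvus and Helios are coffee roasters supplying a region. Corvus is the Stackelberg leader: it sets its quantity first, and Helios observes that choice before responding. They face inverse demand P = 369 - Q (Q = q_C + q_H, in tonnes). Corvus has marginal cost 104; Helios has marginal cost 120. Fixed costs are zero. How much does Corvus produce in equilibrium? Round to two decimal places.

140.50

Solve by backward induction. Given q_C, the follower Helios maximises π_H = (369 - q_C - q_H)q_H - 120q_H.
∂π_H/∂q_H = 249 - q_C - 2q_H = 0 gives the reaction function q_H = (249 - q_C)/2.
The leader anticipates this reaction. Substituting into P = 369 - Q gives P = 489/2 - (1/2)q_C, so π_C = (489/2 - (1/2)q_C)q_C - 104q_C.
Maximising: ∂π_C/∂q_C = 281/2 - q_C = 0, giving q_C = 281/2.
Then q_H = (249 - 281/2)/2 = 217/4.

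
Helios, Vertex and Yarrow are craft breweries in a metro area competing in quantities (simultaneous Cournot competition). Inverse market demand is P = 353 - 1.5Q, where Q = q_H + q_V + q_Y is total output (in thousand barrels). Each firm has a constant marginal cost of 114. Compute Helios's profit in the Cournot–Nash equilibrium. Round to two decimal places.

Each firm earns π_i = (353 - 1.5Q)q_i - 114q_i.
Setting ∂π_i/∂q_i = 0 with rivals' quantities fixed: 239 - 3q_i - (3/2)·Σ_{j≠i} q_j = 0.
By symmetry each firm produces the same amount; substituting Σ_{j≠i} q_j = 2q_i yields q_i = 239/6.
Price P = 353 - (3/2)·(239/2) = 695/4.
Helios's profit: (695/4 - 114)·(239/6) = 2380.0417.

2380.04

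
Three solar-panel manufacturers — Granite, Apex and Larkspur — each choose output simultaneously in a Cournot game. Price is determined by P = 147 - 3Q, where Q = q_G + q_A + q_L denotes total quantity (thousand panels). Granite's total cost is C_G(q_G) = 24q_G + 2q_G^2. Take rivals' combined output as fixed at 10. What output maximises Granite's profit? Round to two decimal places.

With rivals' combined output fixed at 10, Granite's profit is π_G = (147 - 3·10 - 3q_G)q_G - (24q_G + 2q_G²) = (117 - 3q_G)q_G - (24q_G + 2q_G²).
∂π_G/∂q_G = 93 - 10q_G = 0, so q_G = 93/10.

9.30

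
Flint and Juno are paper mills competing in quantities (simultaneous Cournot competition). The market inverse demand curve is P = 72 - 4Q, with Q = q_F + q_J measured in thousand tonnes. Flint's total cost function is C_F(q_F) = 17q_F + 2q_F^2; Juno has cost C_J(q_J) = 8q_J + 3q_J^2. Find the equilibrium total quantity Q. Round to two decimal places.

6.99

Flint's profit: π_F = (72 - 4Q)q_F - (17q_F + 2q_F²). Setting ∂π_F/∂q_F = 0: 55 - 12q_F - 4(q_J) = 0.
Juno's profit: π_J = (72 - 4Q)q_J - (8q_J + 3q_J²). Setting ∂π_J/∂q_J = 0: 64 - 14q_J - 4(q_F) = 0.
Best responses: q_F = (55 - 4q_J)/12, q_J = (64 - 4q_F)/14.
Substituting one into the other gives q_F = 257/76 and q_J = 137/38.
Total output Q = 257/76 + 137/38 = 531/76.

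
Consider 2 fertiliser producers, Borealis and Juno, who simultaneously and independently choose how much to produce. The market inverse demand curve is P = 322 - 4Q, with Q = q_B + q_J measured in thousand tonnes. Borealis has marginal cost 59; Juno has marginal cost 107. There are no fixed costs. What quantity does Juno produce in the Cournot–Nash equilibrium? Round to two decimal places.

Borealis's profit: π_B = (322 - 4Q)q_B - (59q_B). Setting ∂π_B/∂q_B = 0: 263 - 8q_B - 4(q_J) = 0.
Juno's first-order condition: 215 - 8q_J - 4(q_B) = 0.
Best responses: q_B = (263 - 4q_J)/8, q_J = (215 - 4q_B)/8.
Substituting one into the other gives q_B = 311/12 and q_J = 167/12.

13.92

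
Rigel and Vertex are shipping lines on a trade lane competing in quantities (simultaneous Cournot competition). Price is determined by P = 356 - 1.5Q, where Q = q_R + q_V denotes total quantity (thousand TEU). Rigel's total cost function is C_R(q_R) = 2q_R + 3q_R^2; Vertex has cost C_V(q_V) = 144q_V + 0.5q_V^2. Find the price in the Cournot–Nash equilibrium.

Rigel's profit: π_R = (356 - 1.5Q)q_R - (2q_R + 3q_R²). Setting ∂π_R/∂q_R = 0: 354 - 9q_R - (3/2)(q_V) = 0.
Vertex's profit: π_V = (356 - 1.5Q)q_V - (144q_V + (1/2)q_V²). Setting ∂π_V/∂q_V = 0: 212 - 4q_V - (3/2)(q_R) = 0.
Best responses: q_R = (354 - (3/2)q_V)/9, q_V = (212 - (3/2)q_R)/4.
Solving the pair: q_R = 488/15, q_V = 204/5.
Total output Q = 220/3, so price P = 356 - (3/2)·(220/3) = 246.

246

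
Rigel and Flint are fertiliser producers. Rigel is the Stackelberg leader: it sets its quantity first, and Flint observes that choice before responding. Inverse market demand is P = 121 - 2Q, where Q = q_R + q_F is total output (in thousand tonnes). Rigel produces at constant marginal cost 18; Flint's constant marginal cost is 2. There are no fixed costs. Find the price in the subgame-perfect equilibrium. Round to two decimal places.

39.75

The follower Flint best-responds to any q_R: π_F = (121 - 2Q)q_F - 2q_F.
Setting the follower's marginal profit to zero, 119 - 2q_R - 4q_F = 0, i.e. q_F = (119 - 2q_R)/4.
Rigel substitutes q_F(q_R) into its own profit: π_R = q_R(121 - 2q_R - (119 - 2q_R)/2) - 18q_R = (123/2 - q_R)q_R - 18q_R.
Leader FOC: 87/2 - 2q_R = 0, so q_R = 87/4.
Then q_F = (119 - 2·(87/4))/4 = 151/8.
Total output Q = 325/8, so price P = 121 - 2·(325/8) = 159/4.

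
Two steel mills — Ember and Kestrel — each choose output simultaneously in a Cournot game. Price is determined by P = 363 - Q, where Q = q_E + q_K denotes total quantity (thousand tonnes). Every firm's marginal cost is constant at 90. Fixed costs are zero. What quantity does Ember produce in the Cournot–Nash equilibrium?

Each firm earns π_i = (363 - Q)q_i - 90q_i.
First-order condition (treating rivals' output as given): 273 - 2q_i - q_j = 0.
By symmetry each firm produces the same amount; substituting q_j = q_i yields q_i = 273/3 = 91.

91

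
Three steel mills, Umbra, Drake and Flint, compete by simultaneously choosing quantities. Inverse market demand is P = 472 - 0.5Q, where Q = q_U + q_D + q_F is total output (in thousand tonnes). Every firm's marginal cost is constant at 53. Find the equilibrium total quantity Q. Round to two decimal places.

628.50

Each firm earns π_i = (472 - 0.5Q)q_i - 53q_i.
Setting ∂π_i/∂q_i = 0 with rivals' quantities fixed: 419 - q_i - (1/2)·Σ_{j≠i} q_j = 0.
By symmetry each firm produces the same amount; substituting Σ_{j≠i} q_j = 2q_i yields q_i = 419/2.
Total output Q = 419/2 + 419/2 + 419/2 = 1257/2.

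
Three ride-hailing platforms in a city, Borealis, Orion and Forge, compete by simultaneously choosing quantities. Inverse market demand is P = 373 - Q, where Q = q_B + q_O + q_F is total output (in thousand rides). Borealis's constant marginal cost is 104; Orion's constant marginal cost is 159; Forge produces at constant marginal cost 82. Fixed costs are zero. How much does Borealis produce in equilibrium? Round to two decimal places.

75.50

Borealis's profit: π_B = (373 - Q)q_B - (104q_B). Setting ∂π_B/∂q_B = 0: 269 - 2q_B - (q_O + q_F) = 0.
Orion's profit: π_O = (373 - Q)q_O - (159q_O). Setting ∂π_O/∂q_O = 0: 214 - 2q_O - (q_B + q_F) = 0.
Forge's profit: π_F = (373 - Q)q_F - (82q_F). Setting ∂π_F/∂q_F = 0: 291 - 2q_F - (q_B + q_O) = 0.
Summing all 3 equations gives 774 − 4Q = 0, hence Q = 387/2.
Back-substituting: q_B = (269 − 387/2) = 151/2, q_O = (214 − 387/2) = 41/2, q_F = (291 − 387/2) = 195/2.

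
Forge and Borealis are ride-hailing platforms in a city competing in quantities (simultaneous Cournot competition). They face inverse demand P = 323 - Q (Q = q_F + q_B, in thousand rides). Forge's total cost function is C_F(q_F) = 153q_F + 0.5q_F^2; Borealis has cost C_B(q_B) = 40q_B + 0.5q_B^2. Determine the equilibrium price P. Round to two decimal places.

Forge's profit: π_F = (323 - Q)q_F - (153q_F + (1/2)q_F²). Setting ∂π_F/∂q_F = 0: 170 - 3q_F - (q_B) = 0.
Borealis's profit: π_B = (323 - Q)q_B - (40q_B + (1/2)q_B²). Setting ∂π_B/∂q_B = 0: 283 - 3q_B - (q_F) = 0.
Best responses: q_F = (170 - q_B)/3, q_B = (283 - q_F)/3.
Solving the pair: q_F = 227/8, q_B = 679/8.
Total output Q = 453/4, so price P = 323 - 453/4 = 839/4.

209.75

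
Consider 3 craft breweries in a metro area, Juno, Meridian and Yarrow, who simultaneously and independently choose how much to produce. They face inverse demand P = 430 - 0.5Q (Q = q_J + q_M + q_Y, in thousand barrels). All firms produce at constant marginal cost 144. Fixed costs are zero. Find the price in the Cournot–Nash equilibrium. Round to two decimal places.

A representative firm's profit is π_i = q_i(430 - 0.5Q) - 144q_i.
Setting ∂π_i/∂q_i = 0 with rivals' quantities fixed: 286 - q_i - (1/2)·Σ_{j≠i} q_j = 0.
With identical firms every q_j equals q_i, so Σ_{j≠i} q_j = 2q_i and 286 = 2q_i, giving q_i = 143.
Total output Q = 429, so price P = 430 - (1/2)·429 = 431/2.

215.50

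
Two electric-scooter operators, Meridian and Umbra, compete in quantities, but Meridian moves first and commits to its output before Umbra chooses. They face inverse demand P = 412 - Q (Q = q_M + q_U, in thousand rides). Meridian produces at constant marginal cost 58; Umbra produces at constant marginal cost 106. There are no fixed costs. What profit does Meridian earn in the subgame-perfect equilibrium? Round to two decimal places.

20200.50

The follower Umbra best-responds to any q_M: π_U = (412 - Q)q_U - 106q_U.
∂π_U/∂q_U = 306 - q_M - 2q_U = 0 gives the reaction function q_U = (306 - q_M)/2.
The leader anticipates this reaction. Substituting into P = 412 - Q gives P = 259 - (1/2)q_M, so π_M = (259 - (1/2)q_M)q_M - 58q_M.
Maximising: ∂π_M/∂q_M = 201 - q_M = 0, giving q_M = 201.
Then q_U = (306 - 201)/2 = 105/2.
Price P = 412 - 507/2 = 317/2.
Meridian's profit: (317/2 - 58)·201 = 20200.5000.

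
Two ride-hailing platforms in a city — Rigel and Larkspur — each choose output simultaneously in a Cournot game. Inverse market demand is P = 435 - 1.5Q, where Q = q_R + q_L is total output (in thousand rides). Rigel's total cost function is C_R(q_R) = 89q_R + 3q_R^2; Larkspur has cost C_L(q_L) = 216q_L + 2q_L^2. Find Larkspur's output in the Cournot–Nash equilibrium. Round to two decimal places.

23.90

Rigel's profit: π_R = (435 - 1.5Q)q_R - (89q_R + 3q_R²). Setting ∂π_R/∂q_R = 0: 346 - 9q_R - (3/2)(q_L) = 0.
Larkspur's profit: π_L = (435 - 1.5Q)q_L - (216q_L + 2q_L²). Setting ∂π_L/∂q_L = 0: 219 - 7q_L - (3/2)(q_R) = 0.
So q_R = (346 - (3/2)q_L)/9 and q_L = (219 - (3/2)q_R)/7.
Solving the pair: q_R = 34.4609, q_L = 1936/81.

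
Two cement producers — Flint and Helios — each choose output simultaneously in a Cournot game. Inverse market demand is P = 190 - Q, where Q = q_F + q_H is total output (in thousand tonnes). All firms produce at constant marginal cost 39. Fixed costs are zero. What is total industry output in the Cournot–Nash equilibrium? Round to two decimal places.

Each firm earns π_i = (190 - Q)q_i - 39q_i.
Setting ∂π_i/∂q_i = 0 with rivals' quantities fixed: 151 - 2q_i - q_j = 0.
By symmetry each firm produces the same amount; substituting q_j = q_i yields q_i = 151/3.
Total output Q = 151/3 + 151/3 = 302/3.

100.67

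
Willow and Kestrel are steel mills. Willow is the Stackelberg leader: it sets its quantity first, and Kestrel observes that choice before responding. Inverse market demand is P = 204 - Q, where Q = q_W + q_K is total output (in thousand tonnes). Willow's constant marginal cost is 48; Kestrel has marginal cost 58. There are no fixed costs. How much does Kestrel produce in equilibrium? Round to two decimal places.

31.50

The follower Kestrel best-responds to any q_W: π_K = (204 - Q)q_K - 58q_K.
Follower FOC: 146 - q_W - 2q_K = 0, so q_K(q_W) = (146 - q_W)/2.
Willow substitutes q_K(q_W) into its own profit: π_W = q_W(204 - q_W - (146 - q_W)/2) - 48q_W = (131 - (1/2)q_W)q_W - 48q_W.
Maximising: ∂π_W/∂q_W = 83 - q_W = 0, giving q_W = 83.
Then q_K = (146 - 83)/2 = 63/2.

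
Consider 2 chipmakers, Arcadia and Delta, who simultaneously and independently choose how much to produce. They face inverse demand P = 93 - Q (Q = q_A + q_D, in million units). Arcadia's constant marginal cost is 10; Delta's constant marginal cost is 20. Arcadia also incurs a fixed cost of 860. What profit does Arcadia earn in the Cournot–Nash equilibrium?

101

Arcadia's profit: π_A = (93 - Q)q_A - (10q_A). Setting ∂π_A/∂q_A = 0: 83 - 2q_A - (q_D) = 0.
Delta's first-order condition: 73 - 2q_D - (q_A) = 0.
So q_A = (83 - q_D)/2 and q_D = (73 - q_A)/2.
Solving the pair: q_A = 31, q_D = 21.
Price P = 93 - 52 = 41.
Arcadia's profit: (41 - 10)·31 - 860 = 101.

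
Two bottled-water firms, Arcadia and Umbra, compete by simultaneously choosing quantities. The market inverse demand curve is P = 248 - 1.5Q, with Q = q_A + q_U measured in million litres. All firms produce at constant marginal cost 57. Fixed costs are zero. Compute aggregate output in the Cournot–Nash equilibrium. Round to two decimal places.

84.89

A representative firm's profit is π_i = q_i(248 - 1.5Q) - 57q_i.
First-order condition (treating rivals' output as given): 191 - 3q_i - (3/2)q_j = 0.
With identical firms every q_j equals q_i, so q_j = q_i and 191 = (9/2)q_i, giving q_i = 382/9.
Total output Q = 382/9 + 382/9 = 764/9.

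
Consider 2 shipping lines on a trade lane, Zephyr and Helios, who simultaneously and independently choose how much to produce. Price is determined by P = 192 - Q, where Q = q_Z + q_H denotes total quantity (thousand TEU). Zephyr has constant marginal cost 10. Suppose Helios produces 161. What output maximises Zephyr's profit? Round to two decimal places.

10.50

With the rival's output fixed at 161, Zephyr's profit is π_Z = (192 - 161 - q_Z)q_Z - (10q_Z) = (31 - q_Z)q_Z - (10q_Z).
∂π_Z/∂q_Z = 21 - 2q_Z = 0, so q_Z = 21/2.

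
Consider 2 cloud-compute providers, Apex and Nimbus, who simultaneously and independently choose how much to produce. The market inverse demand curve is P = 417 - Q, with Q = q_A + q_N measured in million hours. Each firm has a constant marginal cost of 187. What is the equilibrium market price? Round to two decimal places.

263.67

A representative firm's profit is π_i = q_i(417 - Q) - 187q_i.
First-order condition (treating rivals' output as given): 230 - 2q_i - q_j = 0.
With identical firms every q_j equals q_i, so q_j = q_i and 230 = 3q_i, giving q_i = 230/3.
Total output Q = 460/3, so price P = 417 - 460/3 = 791/3.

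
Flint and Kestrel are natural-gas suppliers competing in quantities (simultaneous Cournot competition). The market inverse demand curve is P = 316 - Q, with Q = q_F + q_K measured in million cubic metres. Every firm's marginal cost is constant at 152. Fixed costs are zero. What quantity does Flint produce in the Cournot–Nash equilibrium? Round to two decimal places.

A representative firm's profit is π_i = q_i(316 - Q) - 152q_i.
First-order condition (treating rivals' output as given): 164 - 2q_i - q_j = 0.
By symmetry each firm produces the same amount; substituting q_j = q_i yields q_i = 164/3.

54.67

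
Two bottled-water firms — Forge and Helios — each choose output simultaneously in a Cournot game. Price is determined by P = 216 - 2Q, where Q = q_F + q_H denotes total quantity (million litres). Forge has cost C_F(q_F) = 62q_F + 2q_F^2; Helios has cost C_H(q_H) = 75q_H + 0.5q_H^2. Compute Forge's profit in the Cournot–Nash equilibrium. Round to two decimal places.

Forge's profit: π_F = (216 - 2Q)q_F - (62q_F + 2q_F²). Setting ∂π_F/∂q_F = 0: 154 - 8q_F - 2(q_H) = 0.
Helios's first-order condition: 141 - 5q_H - 2(q_F) = 0.
So q_F = (154 - 2q_H)/8 and q_H = (141 - 2q_F)/5.
Solving the pair: q_F = 122/9, q_H = 205/9.
Price P = 216 - 2·(109/3) = 430/3.
Forge's profit: (430/3)·(122/9) - 62·(122/9) - 2(122/9)² = 735.0123.

735.01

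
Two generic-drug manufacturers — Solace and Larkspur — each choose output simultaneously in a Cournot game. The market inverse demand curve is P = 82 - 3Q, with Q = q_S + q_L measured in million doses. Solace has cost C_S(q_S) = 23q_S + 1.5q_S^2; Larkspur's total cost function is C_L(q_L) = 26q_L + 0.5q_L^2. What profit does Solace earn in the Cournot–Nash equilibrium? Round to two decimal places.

Solace's profit: π_S = (82 - 3Q)q_S - (23q_S + (3/2)q_S²). Setting ∂π_S/∂q_S = 0: 59 - 9q_S - 3(q_L) = 0.
Larkspur's first-order condition: 56 - 7q_L - 3(q_S) = 0.
Rearranging gives the reaction functions q_S = (59 - 3q_L)/9 and q_L = (56 - 3q_S)/7.
Solving the pair: q_S = 245/54, q_L = 109/18.
Price P = 82 - 3·(286/27) = 452/9.
Solace's profit: (452/9)·(245/54) - 23·(245/54) - (3/2)(245/54)² = 92.6312.

92.63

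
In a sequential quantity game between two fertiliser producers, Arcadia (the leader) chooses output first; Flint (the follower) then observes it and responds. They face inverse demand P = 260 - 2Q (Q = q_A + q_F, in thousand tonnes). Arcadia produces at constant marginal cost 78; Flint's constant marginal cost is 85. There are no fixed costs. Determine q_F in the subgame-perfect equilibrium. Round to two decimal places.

Solve by backward induction. Given q_A, the follower Flint maximises π_F = (260 - 2q_A - 2q_F)q_F - 85q_F.
Setting the follower's marginal profit to zero, 175 - 2q_A - 4q_F = 0, i.e. q_F = (175 - 2q_A)/4.
The leader anticipates this reaction. Substituting into P = 260 - 2Q gives P = 345/2 - q_A, so π_A = (345/2 - q_A)q_A - 78q_A.
Leader FOC: 189/2 - 2q_A = 0, so q_A = 189/4.
Then q_F = (175 - 2·(189/4))/4 = 161/8.

20.13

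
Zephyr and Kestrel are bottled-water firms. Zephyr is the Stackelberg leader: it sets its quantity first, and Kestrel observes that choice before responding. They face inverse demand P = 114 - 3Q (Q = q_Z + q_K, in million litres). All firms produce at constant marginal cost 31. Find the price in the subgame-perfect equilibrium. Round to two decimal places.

The follower Kestrel best-responds to any q_Z: π_K = (114 - 3Q)q_K - 31q_K.
Setting the follower's marginal profit to zero, 83 - 3q_Z - 6q_K = 0, i.e. q_K = (83 - 3q_Z)/6.
Zephyr substitutes q_K(q_Z) into its own profit: π_Z = q_Z(114 - 3q_Z - (83 - 3q_Z)/2) - 31q_Z = (145/2 - (3/2)q_Z)q_Z - 31q_Z.
Maximising: ∂π_Z/∂q_Z = 83/2 - 3q_Z = 0, giving q_Z = 83/6.
Then q_K = (83 - 3·(83/6))/6 = 83/12.
Total output Q = 83/4, so price P = 114 - 3·(83/4) = 207/4.

51.75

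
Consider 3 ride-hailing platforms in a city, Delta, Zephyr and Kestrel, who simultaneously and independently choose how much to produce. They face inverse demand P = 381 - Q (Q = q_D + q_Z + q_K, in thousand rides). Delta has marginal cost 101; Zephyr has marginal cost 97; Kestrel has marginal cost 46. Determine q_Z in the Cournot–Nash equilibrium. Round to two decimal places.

59.25

Delta's profit: π_D = (381 - Q)q_D - (101q_D). Setting ∂π_D/∂q_D = 0: 280 - 2q_D - (q_Z + q_K) = 0.
Zephyr's first-order condition: 284 - 2q_Z - (q_D + q_K) = 0.
Kestrel's profit: π_K = (381 - Q)q_K - (46q_K). Setting ∂π_K/∂q_K = 0: 335 - 2q_K - (q_D + q_Z) = 0.
Adding the 3 conditions: 899 − 2Q − 2Q = 0, i.e. Q = 899/4.
Back-substituting: q_D = (280 − 899/4) = 221/4, q_Z = (284 − 899/4) = 237/4, q_K = (335 − 899/4) = 441/4.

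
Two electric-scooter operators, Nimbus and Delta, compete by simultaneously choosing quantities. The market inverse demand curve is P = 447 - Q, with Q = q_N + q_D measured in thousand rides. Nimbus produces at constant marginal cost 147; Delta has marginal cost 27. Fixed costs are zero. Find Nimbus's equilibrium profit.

3600

Nimbus's profit: π_N = (447 - Q)q_N - (147q_N). Setting ∂π_N/∂q_N = 0: 300 - 2q_N - (q_D) = 0.
Delta's first-order condition: 420 - 2q_D - (q_N) = 0.
Rearranging gives the reaction functions q_N = (300 - q_D)/2 and q_D = (420 - q_N)/2.
Substituting one into the other gives q_N = 60 and q_D = 180.
Price P = 447 - 240 = 207.
Nimbus's profit: (207 - 147)·60 = 3600.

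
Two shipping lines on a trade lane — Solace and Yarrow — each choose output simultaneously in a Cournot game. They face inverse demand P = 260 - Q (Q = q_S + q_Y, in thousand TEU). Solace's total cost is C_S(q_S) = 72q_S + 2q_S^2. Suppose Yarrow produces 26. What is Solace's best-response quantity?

27

With the rival's output fixed at 26, Solace's profit is π_S = (260 - 26 - q_S)q_S - (72q_S + 2q_S²) = (234 - q_S)q_S - (72q_S + 2q_S²).
∂π_S/∂q_S = 162 - 6q_S = 0, so q_S = 27.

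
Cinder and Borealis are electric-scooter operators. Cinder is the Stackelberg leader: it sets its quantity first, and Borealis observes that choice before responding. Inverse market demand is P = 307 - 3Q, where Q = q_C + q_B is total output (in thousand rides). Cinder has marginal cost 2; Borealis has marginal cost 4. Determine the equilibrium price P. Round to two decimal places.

78.75

Solve by backward induction. Given q_C, the follower Borealis maximises π_B = (307 - 3q_C - 3q_B)q_B - 4q_B.
Setting the follower's marginal profit to zero, 303 - 3q_C - 6q_B = 0, i.e. q_B = (303 - 3q_C)/6.
Cinder substitutes q_B(q_C) into its own profit: π_C = q_C(307 - 3q_C - (303 - 3q_C)/2) - 2q_C = (311/2 - (3/2)q_C)q_C - 2q_C.
Maximising: ∂π_C/∂q_C = 307/2 - 3q_C = 0, giving q_C = 307/6.
Then q_B = (303 - 3·(307/6))/6 = 299/12.
Total output Q = 913/12, so price P = 307 - 3·(913/12) = 315/4.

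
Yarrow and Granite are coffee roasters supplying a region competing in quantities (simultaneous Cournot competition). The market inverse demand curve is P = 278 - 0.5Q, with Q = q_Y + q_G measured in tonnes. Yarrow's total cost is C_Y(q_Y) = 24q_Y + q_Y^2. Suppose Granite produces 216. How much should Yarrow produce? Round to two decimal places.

With the rival's output fixed at 216, Yarrow's profit is π_Y = (278 - (1/2)·216 - (1/2)q_Y)q_Y - (24q_Y + q_Y²) = (170 - (1/2)q_Y)q_Y - (24q_Y + q_Y²).
∂π_Y/∂q_Y = 146 - 3q_Y = 0, so q_Y = 146/3.

48.67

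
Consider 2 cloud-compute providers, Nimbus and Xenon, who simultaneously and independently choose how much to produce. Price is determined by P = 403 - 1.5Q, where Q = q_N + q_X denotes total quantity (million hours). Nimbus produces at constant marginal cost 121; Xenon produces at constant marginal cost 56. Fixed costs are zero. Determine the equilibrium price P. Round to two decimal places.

193.33

Nimbus's profit: π_N = (403 - 1.5Q)q_N - (121q_N). Setting ∂π_N/∂q_N = 0: 282 - 3q_N - (3/2)(q_X) = 0.
Xenon's profit: π_X = (403 - 1.5Q)q_X - (56q_X). Setting ∂π_X/∂q_X = 0: 347 - 3q_X - (3/2)(q_N) = 0.
Best responses: q_N = (282 - (3/2)q_X)/3, q_X = (347 - (3/2)q_N)/3.
Substituting one into the other gives q_N = 434/9 and q_X = 824/9.
Total output Q = 1258/9, so price P = 403 - (3/2)·(1258/9) = 580/3.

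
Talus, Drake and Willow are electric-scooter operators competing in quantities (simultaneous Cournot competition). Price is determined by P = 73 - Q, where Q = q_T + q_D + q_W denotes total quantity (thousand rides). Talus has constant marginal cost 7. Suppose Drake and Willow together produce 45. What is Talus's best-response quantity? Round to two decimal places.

With rivals' combined output fixed at 45, Talus's profit is π_T = (73 - 45 - q_T)q_T - (7q_T) = (28 - q_T)q_T - (7q_T).
∂π_T/∂q_T = 21 - 2q_T = 0, so q_T = 21/2.

10.50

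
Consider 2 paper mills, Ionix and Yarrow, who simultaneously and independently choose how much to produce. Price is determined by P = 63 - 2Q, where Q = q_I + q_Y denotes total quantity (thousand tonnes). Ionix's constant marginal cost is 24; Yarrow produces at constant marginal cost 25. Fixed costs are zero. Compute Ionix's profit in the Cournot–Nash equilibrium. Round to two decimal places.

Ionix's profit: π_I = (63 - 2Q)q_I - (24q_I). Setting ∂π_I/∂q_I = 0: 39 - 4q_I - 2(q_Y) = 0.
Yarrow's first-order condition: 38 - 4q_Y - 2(q_I) = 0.
Best responses: q_I = (39 - 2q_Y)/4, q_Y = (38 - 2q_I)/4.
Substituting one into the other gives q_I = 20/3 and q_Y = 37/6.
Price P = 63 - 2·(77/6) = 112/3.
Ionix's profit: (112/3 - 24)·(20/3) = 800/9.

88.89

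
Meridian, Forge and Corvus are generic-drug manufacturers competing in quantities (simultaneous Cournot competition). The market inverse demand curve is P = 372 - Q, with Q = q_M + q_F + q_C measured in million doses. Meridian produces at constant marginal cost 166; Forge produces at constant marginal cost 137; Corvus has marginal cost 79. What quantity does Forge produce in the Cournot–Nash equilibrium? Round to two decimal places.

Meridian's profit: π_M = (372 - Q)q_M - (166q_M). Setting ∂π_M/∂q_M = 0: 206 - 2q_M - (q_F + q_C) = 0.
Forge's profit: π_F = (372 - Q)q_F - (137q_F). Setting ∂π_F/∂q_F = 0: 235 - 2q_F - (q_M + q_C) = 0.
Corvus's profit: π_C = (372 - Q)q_C - (79q_C). Setting ∂π_C/∂q_C = 0: 293 - 2q_C - (q_M + q_F) = 0.
Adding the 3 first-order conditions: 734 − 4Q = 0, so Q = 367/2.
Back-substituting: q_M = (206 − 367/2) = 45/2, q_F = (235 − 367/2) = 103/2, q_C = (293 − 367/2) = 219/2.

51.50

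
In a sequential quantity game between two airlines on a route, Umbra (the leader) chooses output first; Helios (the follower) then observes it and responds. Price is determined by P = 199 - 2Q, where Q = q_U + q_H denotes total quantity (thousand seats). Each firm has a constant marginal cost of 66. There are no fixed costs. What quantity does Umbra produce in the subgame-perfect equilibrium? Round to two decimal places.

33.25

Solve by backward induction. Given q_U, the follower Helios maximises π_H = (199 - 2q_U - 2q_H)q_H - 66q_H.
Follower FOC: 133 - 2q_U - 4q_H = 0, so q_H(q_U) = (133 - 2q_U)/4.
The leader anticipates this reaction. Substituting into P = 199 - 2Q gives P = 265/2 - q_U, so π_U = (265/2 - q_U)q_U - 66q_U.
The leader's first-order condition 133/2 - 2q_U = 0 yields q_U = 133/4.
Then q_H = (133 - 2·(133/4))/4 = 133/8.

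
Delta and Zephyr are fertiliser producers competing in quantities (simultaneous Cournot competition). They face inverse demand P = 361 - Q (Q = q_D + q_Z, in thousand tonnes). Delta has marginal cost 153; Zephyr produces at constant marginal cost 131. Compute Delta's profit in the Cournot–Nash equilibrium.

Delta's profit: π_D = (361 - Q)q_D - (153q_D). Setting ∂π_D/∂q_D = 0: 208 - 2q_D - (q_Z) = 0.
Zephyr's first-order condition: 230 - 2q_Z - (q_D) = 0.
Best responses: q_D = (208 - q_Z)/2, q_Z = (230 - q_D)/2.
Solving the pair: q_D = 62, q_Z = 84.
Price P = 361 - 146 = 215.
Delta's profit: (215 - 153)·62 = 3844.

3844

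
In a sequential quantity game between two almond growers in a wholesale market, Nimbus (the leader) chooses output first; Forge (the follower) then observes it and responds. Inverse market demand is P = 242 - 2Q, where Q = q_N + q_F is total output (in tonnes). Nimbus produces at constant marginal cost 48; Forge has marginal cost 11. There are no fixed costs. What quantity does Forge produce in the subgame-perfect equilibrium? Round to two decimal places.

Solve by backward induction. Given q_N, the follower Forge maximises π_F = (242 - 2q_N - 2q_F)q_F - 11q_F.
∂π_F/∂q_F = 231 - 2q_N - 4q_F = 0 gives the reaction function q_F = (231 - 2q_N)/4.
Nimbus substitutes q_F(q_N) into its own profit: π_N = q_N(242 - 2q_N - (231 - 2q_N)/2) - 48q_N = (253/2 - q_N)q_N - 48q_N.
Maximising: ∂π_N/∂q_N = 157/2 - 2q_N = 0, giving q_N = 157/4.
Then q_F = (231 - 2·(157/4))/4 = 305/8.

38.13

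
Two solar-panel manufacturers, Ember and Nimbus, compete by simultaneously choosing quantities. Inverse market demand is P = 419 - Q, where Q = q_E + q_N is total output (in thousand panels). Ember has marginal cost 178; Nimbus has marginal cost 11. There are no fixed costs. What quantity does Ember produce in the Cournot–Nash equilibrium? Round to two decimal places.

24.67

Ember's profit: π_E = (419 - Q)q_E - (178q_E). Setting ∂π_E/∂q_E = 0: 241 - 2q_E - (q_N) = 0.
Nimbus's profit: π_N = (419 - Q)q_N - (11q_N). Setting ∂π_N/∂q_N = 0: 408 - 2q_N - (q_E) = 0.
Best responses: q_E = (241 - q_N)/2, q_N = (408 - q_E)/2.
Solving the pair: q_E = 74/3, q_N = 575/3.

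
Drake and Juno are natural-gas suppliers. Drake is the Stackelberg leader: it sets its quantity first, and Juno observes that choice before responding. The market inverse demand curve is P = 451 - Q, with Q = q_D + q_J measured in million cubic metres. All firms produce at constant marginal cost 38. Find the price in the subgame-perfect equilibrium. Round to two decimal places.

The follower Juno best-responds to any q_D: π_J = (451 - Q)q_J - 38q_J.
∂π_J/∂q_J = 413 - q_D - 2q_J = 0 gives the reaction function q_J = (413 - q_D)/2.
The leader anticipates this reaction. Substituting into P = 451 - Q gives P = 489/2 - (1/2)q_D, so π_D = (489/2 - (1/2)q_D)q_D - 38q_D.
Maximising: ∂π_D/∂q_D = 413/2 - q_D = 0, giving q_D = 413/2.
Then q_J = (413 - 413/2)/2 = 413/4.
Total output Q = 1239/4, so price P = 451 - 1239/4 = 565/4.

141.25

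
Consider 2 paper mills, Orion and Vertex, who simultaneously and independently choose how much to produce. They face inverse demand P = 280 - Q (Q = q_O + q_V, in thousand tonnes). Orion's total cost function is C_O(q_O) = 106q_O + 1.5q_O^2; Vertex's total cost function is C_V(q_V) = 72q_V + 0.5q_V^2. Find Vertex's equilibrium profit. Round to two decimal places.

5739.46

Orion's profit: π_O = (280 - Q)q_O - (106q_O + (3/2)q_O²). Setting ∂π_O/∂q_O = 0: 174 - 5q_O - (q_V) = 0.
Vertex's first-order condition: 208 - 3q_V - (q_O) = 0.
So q_O = (174 - q_V)/5 and q_V = (208 - q_O)/3.
Substituting one into the other gives q_O = 157/7 and q_V = 433/7.
Price P = 280 - 590/7 = 1370/7.
Vertex's profit: (1370/7)·(433/7) - 72·(433/7) - (1/2)(433/7)² = 5739.4592.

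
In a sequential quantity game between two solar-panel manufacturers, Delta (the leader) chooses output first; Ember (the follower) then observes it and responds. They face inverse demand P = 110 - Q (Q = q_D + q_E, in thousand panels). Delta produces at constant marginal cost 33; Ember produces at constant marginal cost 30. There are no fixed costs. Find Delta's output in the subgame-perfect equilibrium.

37

The follower Ember best-responds to any q_D: π_E = (110 - Q)q_E - 30q_E.
∂π_E/∂q_E = 80 - q_D - 2q_E = 0 gives the reaction function q_E = (80 - q_D)/2.
Delta substitutes q_E(q_D) into its own profit: π_D = q_D(110 - q_D - (80 - q_D)/2) - 33q_D = (70 - (1/2)q_D)q_D - 33q_D.
The leader's first-order condition 37 - q_D = 0 yields q_D = 37.
Then q_E = (80 - 37)/2 = 43/2.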